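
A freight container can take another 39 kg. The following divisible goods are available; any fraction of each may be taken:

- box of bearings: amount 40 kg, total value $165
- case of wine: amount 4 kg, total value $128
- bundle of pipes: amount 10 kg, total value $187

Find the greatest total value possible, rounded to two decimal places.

Take in order of value per unit:
- case of wine (128/4 per unit): all 4 → value 128, running total 128.00
- bundle of pipes (187/10 per unit): all 10 → value 187, running total 315.00
- box of bearings (165/40 per unit): 25 of 40 → value 25×165/40 = 103.1250, running total 418.13
Total 418.13.

418.13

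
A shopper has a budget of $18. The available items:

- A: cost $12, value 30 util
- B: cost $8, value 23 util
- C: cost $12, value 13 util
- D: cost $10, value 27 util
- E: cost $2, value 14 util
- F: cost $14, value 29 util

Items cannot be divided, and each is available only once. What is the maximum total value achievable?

50 util

Check high-value combinations within $18:
- B+D: cost 8+10=18, value 23+27=50
- A+E: cost 12+2=14, value 30+14=44
- E+F: cost 2+14=16, value 14+29=43
- D+E: cost 10+2=12, value 27+14=41
- B+E: cost 8+2=10, value 23+14=37
Best: 50 util.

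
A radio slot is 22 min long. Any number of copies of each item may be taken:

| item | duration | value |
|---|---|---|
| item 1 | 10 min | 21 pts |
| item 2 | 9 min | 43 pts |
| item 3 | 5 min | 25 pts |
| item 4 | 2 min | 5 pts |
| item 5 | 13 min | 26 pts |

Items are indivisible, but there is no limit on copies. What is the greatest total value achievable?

Best value-per-unit is item 3 at 25/5; filling with it alone gives 4×25 = 100.
Optimal mix: 4×item 3 + 1×item 4 → duration 22, value 105.

105 pts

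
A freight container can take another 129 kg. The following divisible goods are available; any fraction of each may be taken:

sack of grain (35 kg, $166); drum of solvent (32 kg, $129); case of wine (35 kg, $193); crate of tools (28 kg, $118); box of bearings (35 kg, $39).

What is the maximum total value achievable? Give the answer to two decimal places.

601.97

Take in order of value per unit:
- case of wine (193/35 per unit): all 35 → value 193, running total 193.00
- sack of grain (166/35 per unit): all 35 → value 166, running total 359.00
- crate of tools (118/28 per unit): all 28 → value 118, running total 477.00
- drum of solvent (129/32 per unit): 31 of 32 → value 31×129/32 = 124.9688, running total 601.97
Total 601.97.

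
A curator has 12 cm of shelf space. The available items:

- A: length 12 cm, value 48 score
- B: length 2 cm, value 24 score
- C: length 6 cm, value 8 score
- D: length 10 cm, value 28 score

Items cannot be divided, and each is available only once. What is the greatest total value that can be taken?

52 score

Check high-value combinations within 12 cm:
- B+D: length 2+10=12, value 24+28=52
- A: length 12, value 48
- B+C: length 2+6=8, value 24+8=32
- D: length 10, value 28
- B: length 2, value 24
Best: 52 score.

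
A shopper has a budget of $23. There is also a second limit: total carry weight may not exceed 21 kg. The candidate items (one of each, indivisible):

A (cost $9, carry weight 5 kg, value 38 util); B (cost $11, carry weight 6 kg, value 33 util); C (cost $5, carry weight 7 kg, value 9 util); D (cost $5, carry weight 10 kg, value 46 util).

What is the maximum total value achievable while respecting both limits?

84 util

Feasible sets respecting both limits:
- A+D: cost 14, carry weight 15, value 84
- B+D: cost 16, carry weight 16, value 79
- A+B: cost 20, carry weight 11, value 71
Best: 84 util.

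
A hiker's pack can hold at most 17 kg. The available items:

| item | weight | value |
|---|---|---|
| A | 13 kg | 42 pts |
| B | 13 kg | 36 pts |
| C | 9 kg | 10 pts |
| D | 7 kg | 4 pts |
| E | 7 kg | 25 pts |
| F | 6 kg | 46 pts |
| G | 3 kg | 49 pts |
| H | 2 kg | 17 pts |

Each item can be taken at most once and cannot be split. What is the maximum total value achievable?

120 pts

Check high-value combinations within 17 kg:
- E+F+G: weight 7+6+3=16, value 25+46+49=120
- F+G+H: weight 6+3+2=11, value 46+49+17=112
- D+F+G: weight 7+6+3=16, value 4+46+49=99
- F+G: weight 6+3=9, value 46+49=95
Best: 120 pts.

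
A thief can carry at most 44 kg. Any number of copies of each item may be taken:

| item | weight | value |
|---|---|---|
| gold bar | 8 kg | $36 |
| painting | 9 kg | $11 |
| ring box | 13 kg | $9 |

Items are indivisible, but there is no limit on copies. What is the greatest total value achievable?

$180

Best value-per-unit is gold bar at 36/8, and filling with it alone uses weight 5×8=40. No mix of the others beats 5×36 = 180.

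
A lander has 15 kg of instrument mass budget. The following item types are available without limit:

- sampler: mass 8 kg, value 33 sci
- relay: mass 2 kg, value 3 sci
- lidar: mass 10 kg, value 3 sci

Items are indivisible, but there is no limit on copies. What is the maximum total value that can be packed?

Best value-per-unit is sampler at 33/8; filling with it alone gives 1×33 = 33.
Optimal mix: 1×sampler + 3×relay → mass 14, value 42.

42 sci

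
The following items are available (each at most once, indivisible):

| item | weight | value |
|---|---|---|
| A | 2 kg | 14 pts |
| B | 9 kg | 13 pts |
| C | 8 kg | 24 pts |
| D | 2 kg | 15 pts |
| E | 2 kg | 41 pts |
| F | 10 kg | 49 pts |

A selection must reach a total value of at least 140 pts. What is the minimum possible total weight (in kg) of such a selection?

24

Subsets with value ≥ 140, sorted by total weight:
- A+C+D+E+F: weight 24, value 143
- B+C+D+E+F: weight 31, value 142
- A+B+C+E+F: weight 31, value 141
Minimum weight: 24 kg.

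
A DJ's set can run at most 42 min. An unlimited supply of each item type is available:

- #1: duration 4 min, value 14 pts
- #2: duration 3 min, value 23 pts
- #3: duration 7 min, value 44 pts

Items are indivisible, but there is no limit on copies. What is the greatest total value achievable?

Best value-per-unit is #2 at 23/3, and filling with it alone uses duration 14×3=42. No mix of the others beats 14×23 = 322.

322 pts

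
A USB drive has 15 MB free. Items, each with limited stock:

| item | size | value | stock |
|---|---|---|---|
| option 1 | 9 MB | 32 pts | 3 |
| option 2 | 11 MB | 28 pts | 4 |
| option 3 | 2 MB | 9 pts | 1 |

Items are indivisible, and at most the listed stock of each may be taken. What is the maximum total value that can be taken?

41 pts

Best selections within size 15 and stock limits:
- 1×option 1 + 1×option 3: size 11, value 41
- 1×option 2 + 1×option 3: size 13, value 37
Best: 41 pts.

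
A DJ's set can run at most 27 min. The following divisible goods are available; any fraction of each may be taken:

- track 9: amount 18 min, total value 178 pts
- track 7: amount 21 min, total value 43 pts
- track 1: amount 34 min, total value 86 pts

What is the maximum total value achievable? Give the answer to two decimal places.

200.76

Take in order of value per unit:
- track 9 (178/18 per unit): all 18 → value 178, running total 178.00
- track 1 (86/34 per unit): 9 of 34 → value 9×86/34 = 22.7647, running total 200.76
Total 200.76.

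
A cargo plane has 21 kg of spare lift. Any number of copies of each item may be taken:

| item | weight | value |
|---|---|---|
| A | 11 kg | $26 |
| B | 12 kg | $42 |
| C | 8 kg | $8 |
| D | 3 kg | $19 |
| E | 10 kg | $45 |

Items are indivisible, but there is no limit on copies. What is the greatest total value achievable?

$133

Best value-per-unit is D at 19/3, and filling with it alone uses weight 7×3=21. No mix of the others beats 7×19 = 133.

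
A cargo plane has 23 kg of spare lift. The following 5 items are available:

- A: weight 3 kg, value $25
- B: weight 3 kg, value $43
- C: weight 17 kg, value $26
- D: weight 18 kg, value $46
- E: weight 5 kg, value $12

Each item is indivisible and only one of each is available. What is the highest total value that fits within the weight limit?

$94

Check high-value combinations within 23 kg:
- A+B+C: weight 3+3+17=23, value 25+43+26=94
- B+D: weight 3+18=21, value 43+46=89
- A+B+E: weight 3+3+5=11, value 25+43+12=80
- A+D: weight 3+18=21, value 25+46=71
- B+C: weight 3+17=20, value 43+26=69
Best: $94.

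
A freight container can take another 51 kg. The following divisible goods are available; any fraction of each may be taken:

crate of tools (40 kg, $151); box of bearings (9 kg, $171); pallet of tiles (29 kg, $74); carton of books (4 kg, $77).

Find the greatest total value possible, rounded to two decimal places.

391.45

Take in order of value per unit:
- carton of books (77/4 per unit): all 4 → value 77, running total 77.00
- box of bearings (171/9 per unit): all 9 → value 171, running total 248.00
- crate of tools (151/40 per unit): 38 of 40 → value 38×151/40 = 143.4500, running total 391.45
Total 391.45.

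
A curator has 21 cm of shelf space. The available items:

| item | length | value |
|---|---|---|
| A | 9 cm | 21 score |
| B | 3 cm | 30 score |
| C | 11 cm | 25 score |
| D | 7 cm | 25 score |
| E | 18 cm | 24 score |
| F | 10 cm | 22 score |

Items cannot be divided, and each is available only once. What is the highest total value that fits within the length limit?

Check high-value combinations within 21 cm:
- B+C+D: length 3+11+7=21, value 30+25+25=80
- B+D+F: length 3+7+10=20, value 30+25+22=77
- A+B+D: length 9+3+7=19, value 21+30+25=76
- B+D: length 3+7=10, value 30+25=55
Best: 80 score.

80 score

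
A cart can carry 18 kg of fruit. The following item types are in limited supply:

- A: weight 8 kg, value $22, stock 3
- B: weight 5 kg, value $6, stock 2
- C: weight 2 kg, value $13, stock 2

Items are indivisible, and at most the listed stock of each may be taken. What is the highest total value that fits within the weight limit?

Top feasible selections:
- 2×A + 1×C: weight 18, value 57
- 1×A + 1×B + 2×C: weight 17, value 54
- 1×A + 2×C: weight 12, value 48
- 2×A: weight 16, value 44
Best: $57.

$57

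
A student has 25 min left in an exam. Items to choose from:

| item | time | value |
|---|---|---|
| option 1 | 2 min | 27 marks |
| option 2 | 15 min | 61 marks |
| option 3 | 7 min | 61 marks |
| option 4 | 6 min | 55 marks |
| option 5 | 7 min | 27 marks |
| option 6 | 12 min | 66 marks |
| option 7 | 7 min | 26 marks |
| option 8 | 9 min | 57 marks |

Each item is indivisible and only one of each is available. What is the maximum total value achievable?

Check high-value combinations within 25 min:
- option 1+option 3+option 4+option 8: time 2+7+6+9=24, value 27+61+55+57=200
- option 3+option 4+option 6: time 7+6+12=25, value 61+55+66=182
- option 3+option 4+option 8: time 7+6+9=22, value 61+55+57=173
- option 1+option 3+option 5+option 8: time 2+7+7+9=25, value 27+61+27+57=172
- option 1+option 3+option 7+option 8: time 2+7+7+9=25, value 27+61+26+57=171
Best: 200 marks.

200 marks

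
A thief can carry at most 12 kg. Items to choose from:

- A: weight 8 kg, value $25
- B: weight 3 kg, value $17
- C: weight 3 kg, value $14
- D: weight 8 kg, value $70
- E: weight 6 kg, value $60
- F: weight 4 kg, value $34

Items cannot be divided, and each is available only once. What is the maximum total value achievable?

Check high-value combinations within 12 kg:
- D+F: weight 8+4=12, value 70+34=104
- E+F: weight 6+4=10, value 60+34=94
- B+C+E: weight 3+3+6=12, value 17+14+60=91
- B+D: weight 3+8=11, value 17+70=87
Best: $104.

$104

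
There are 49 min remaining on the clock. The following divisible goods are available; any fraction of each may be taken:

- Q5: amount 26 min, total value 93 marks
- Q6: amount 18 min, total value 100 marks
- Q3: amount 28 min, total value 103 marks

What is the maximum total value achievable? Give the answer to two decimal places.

Take in order of value per unit:
- Q6 (100/18 per unit): all 18 → value 100, running total 100.00
- Q3 (103/28 per unit): all 28 → value 103, running total 203.00
- Q5 (93/26 per unit): 3 of 26 → value 3×93/26 = 10.7308, running total 213.73
Total 213.73.

213.73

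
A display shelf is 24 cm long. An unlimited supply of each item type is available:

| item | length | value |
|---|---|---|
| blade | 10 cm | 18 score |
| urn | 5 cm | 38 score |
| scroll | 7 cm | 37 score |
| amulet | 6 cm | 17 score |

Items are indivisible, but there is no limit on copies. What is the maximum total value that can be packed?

152 score

Best value-per-unit is urn at 38/5, and filling with it alone uses length 4×5=20. No mix of the others beats 4×38 = 152.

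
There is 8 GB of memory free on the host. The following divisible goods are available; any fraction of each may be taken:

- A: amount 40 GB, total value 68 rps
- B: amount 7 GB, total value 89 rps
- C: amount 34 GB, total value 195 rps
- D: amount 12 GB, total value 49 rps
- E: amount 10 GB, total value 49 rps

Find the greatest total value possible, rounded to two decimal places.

Take in order of value per unit:
- B (89/7 per unit): all 7 → value 89, running total 89.00
- C (195/34 per unit): 1 of 34 → value 1×195/34 = 5.7353, running total 94.74
Total 94.74.

94.74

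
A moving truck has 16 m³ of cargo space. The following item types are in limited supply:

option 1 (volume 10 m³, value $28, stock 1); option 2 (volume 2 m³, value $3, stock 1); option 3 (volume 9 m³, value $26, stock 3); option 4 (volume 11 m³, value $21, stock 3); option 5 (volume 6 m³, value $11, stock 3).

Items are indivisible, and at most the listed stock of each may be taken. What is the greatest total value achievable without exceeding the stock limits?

$39

Top feasible selections:
- 1×option 1 + 1×option 5: volume 16, value 39
- 1×option 3 + 1×option 5: volume 15, value 37
- 1×option 1 + 1×option 2: volume 12, value 31
- 1×option 2 + 1×option 3: volume 11, value 29
Best: $39.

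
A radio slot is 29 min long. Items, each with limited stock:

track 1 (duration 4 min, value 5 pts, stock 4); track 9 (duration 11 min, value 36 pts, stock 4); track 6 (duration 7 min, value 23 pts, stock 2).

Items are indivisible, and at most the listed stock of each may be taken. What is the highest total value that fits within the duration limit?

95 pts

Best selections within duration 29 and stock limits:
- 2×track 9 + 1×track 6: duration 29, value 95
- 1×track 1 + 1×track 9 + 2×track 6: duration 29, value 87
- 1×track 9 + 2×track 6: duration 25, value 82
- 1×track 1 + 2×track 9: duration 26, value 77
Best: 95 pts.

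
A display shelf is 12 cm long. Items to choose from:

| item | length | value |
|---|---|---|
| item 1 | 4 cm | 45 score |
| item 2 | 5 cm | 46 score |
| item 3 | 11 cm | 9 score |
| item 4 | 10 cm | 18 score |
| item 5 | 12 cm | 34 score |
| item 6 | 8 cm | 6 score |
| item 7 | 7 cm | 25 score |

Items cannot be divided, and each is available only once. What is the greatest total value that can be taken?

91 score

This is a 0/1 knapsack; check combinations near the capacity.
- item 1+item 2: length 4+5=9, value 45+46=91
- item 2+item 7: length 5+7=12, value 46+25=71
- item 1+item 7: length 4+7=11, value 45+25=70
Best: 91 score.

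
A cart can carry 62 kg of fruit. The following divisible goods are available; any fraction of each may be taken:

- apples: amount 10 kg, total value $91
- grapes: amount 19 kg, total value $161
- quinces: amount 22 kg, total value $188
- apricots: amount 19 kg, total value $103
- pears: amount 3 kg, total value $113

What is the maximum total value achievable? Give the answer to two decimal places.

Take in order of value per unit:
- pears (113/3 per unit): all 3 → value 113, running total 113.00
- apples (91/10 per unit): all 10 → value 91, running total 204.00
- quinces (188/22 per unit): all 22 → value 188, running total 392.00
- grapes (161/19 per unit): all 19 → value 161, running total 553.00
- apricots (103/19 per unit): 8 of 19 → value 8×103/19 = 43.3684, running total 596.37
Total 596.37.

596.37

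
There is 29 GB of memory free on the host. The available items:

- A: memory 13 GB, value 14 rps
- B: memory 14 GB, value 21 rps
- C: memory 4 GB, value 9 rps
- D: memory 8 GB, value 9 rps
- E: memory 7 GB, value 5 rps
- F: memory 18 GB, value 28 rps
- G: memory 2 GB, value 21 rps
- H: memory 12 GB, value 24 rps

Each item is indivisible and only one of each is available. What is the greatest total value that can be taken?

This is a 0/1 knapsack; check combinations near the capacity.
- B+G+H: memory 14+2+12=28, value 21+21+24=66
- C+D+G+H: memory 4+8+2+12=26, value 9+9+21+24=63
- B+C+D+G: memory 14+4+8+2=28, value 21+9+9+21=60
- C+E+G+H: memory 4+7+2+12=25, value 9+5+21+24=59
Best: 66 rps.

66 rps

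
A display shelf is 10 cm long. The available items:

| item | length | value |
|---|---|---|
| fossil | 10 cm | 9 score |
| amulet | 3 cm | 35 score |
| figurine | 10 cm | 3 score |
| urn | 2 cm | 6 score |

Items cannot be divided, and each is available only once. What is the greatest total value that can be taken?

41 score

Check high-value combinations within 10 cm:
- amulet+urn: length 3+2=5, value 35+6=41
- amulet: length 3, value 35
- fossil: length 10, value 9
- urn: length 2, value 6
Best: 41 score.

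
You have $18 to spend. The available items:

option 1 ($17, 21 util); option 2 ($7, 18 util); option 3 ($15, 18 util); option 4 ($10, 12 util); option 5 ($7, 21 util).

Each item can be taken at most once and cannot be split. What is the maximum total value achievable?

Check high-value combinations within $18:
- option 2+option 5: cost 7+7=14, value 18+21=39
- option 4+option 5: cost 10+7=17, value 12+21=33
- option 2+option 4: cost 7+10=17, value 18+12=30
- option 5: cost 7, value 21
Best: 39 util.

39 util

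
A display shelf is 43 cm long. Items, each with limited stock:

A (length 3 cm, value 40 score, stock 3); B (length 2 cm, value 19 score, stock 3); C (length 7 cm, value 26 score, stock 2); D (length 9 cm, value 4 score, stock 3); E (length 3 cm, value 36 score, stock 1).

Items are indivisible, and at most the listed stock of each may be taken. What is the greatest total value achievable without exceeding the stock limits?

Best selections within length 43 and stock limits:
- 3×A + 3×B + 2×C + 1×D + 1×E: length 41, value 269
- 3×A + 3×B + 2×C + 1×E: length 32, value 265
- 3×A + 2×B + 2×C + 1×D + 1×E: length 39, value 250
- 3×A + 3×B + 1×C + 2×D + 1×E: length 43, value 247
Best: 269 score.

269 score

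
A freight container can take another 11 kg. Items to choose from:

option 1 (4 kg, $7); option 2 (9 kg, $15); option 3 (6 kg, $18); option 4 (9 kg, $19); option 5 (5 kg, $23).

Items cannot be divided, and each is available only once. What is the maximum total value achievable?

$41

Check high-value combinations within 11 kg:
- option 3+option 5: weight 6+5=11, value 18+23=41
- option 1+option 5: weight 4+5=9, value 7+23=30
- option 1+option 3: weight 4+6=10, value 7+18=25
- option 5: weight 5, value 23
- option 4: weight 9, value 19
Best: $41.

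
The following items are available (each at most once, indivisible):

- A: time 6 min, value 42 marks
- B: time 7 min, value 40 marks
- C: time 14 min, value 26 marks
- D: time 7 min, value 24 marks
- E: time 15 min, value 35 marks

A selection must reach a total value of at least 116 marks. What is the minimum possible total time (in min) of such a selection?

28

Subsets with value ≥ 116, sorted by total time:
- A+B+E: time 28, value 117
- A+B+C+D: time 34, value 132
Minimum time: 28 min.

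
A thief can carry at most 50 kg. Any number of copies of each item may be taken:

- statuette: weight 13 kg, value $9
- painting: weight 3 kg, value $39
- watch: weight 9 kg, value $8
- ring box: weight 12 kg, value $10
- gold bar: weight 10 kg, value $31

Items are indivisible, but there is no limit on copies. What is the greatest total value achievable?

$624

Best value-per-unit is painting at 39/3, and filling with it alone uses weight 16×3=48. No mix of the others beats 16×39 = 624.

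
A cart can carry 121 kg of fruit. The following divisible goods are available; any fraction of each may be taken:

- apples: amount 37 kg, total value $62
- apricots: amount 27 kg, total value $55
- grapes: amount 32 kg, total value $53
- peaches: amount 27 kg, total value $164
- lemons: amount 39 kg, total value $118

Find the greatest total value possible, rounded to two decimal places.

383.92

Take in order of value per unit:
- peaches (164/27 per unit): all 27 → value 164, running total 164.00
- lemons (118/39 per unit): all 39 → value 118, running total 282.00
- apricots (55/27 per unit): all 27 → value 55, running total 337.00
- apples (62/37 per unit): 28 of 37 → value 28×62/37 = 46.9189, running total 383.92
Total 383.92.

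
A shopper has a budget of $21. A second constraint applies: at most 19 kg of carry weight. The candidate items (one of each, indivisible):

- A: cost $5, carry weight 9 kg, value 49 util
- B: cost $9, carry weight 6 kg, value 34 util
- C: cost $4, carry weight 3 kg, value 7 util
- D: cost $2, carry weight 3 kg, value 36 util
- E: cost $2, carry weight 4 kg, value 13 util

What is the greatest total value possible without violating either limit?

Feasible sets respecting both limits:
- A+B+D: cost 16, carry weight 18, value 119
- A+C+D+E: cost 13, carry weight 19, value 105
- A+D+E: cost 9, carry weight 16, value 98
- A+B+E: cost 16, carry weight 19, value 96
Best: 119 util.

119 util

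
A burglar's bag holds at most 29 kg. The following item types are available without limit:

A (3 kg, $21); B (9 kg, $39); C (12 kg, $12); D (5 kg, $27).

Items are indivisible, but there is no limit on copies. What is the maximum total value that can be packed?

Best value-per-unit is A at 21/3; filling with it alone gives 9×21 = 189.
Optimal mix: 8×A + 1×D → weight 29, value 195.

$195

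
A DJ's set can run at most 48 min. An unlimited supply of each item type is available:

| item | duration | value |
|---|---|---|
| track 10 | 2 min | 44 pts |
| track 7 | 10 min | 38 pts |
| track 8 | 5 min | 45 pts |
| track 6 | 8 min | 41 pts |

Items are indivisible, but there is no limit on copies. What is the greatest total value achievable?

1056 pts

Best value-per-unit is track 10 at 44/2, and filling with it alone uses duration 24×2=48. No mix of the others beats 24×44 = 1056.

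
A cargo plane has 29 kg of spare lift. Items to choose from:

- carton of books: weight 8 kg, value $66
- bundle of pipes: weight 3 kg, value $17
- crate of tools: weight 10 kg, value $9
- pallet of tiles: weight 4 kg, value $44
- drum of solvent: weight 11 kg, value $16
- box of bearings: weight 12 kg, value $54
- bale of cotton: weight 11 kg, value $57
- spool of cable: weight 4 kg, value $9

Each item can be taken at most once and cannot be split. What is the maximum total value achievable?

$184

Check high-value combinations within 29 kg:
- carton of books+bundle of pipes+pallet of tiles+bale of cotton: weight 8+3+4+11=26, value 66+17+44+57=184
- carton of books+bundle of pipes+pallet of tiles+box of bearings: weight 8+3+4+12=27, value 66+17+44+54=181
- carton of books+pallet of tiles+bale of cotton+spool of cable: weight 8+4+11+4=27, value 66+44+57+9=176
- carton of books+pallet of tiles+box of bearings+spool of cable: weight 8+4+12+4=28, value 66+44+54+9=173
- carton of books+pallet of tiles+bale of cotton: weight 8+4+11=23, value 66+44+57=167
Best: $184.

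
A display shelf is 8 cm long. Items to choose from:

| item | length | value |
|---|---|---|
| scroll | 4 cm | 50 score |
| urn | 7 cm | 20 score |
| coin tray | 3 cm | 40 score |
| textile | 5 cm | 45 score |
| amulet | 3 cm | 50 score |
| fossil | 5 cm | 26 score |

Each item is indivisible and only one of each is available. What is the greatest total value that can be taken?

Check high-value combinations within 8 cm:
- scroll+amulet: length 4+3=7, value 50+50=100
- textile+amulet: length 5+3=8, value 45+50=95
- coin tray+amulet: length 3+3=6, value 40+50=90
- scroll+coin tray: length 4+3=7, value 50+40=90
Best: 100 score.

100 score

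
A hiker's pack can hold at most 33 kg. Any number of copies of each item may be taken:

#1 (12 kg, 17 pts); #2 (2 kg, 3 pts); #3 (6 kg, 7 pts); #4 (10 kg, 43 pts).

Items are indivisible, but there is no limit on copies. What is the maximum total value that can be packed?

132 pts

Best value-per-unit is #4 at 43/10; filling with it alone gives 3×43 = 129.
Optimal mix: 1×#2 + 3×#4 → weight 32, value 132.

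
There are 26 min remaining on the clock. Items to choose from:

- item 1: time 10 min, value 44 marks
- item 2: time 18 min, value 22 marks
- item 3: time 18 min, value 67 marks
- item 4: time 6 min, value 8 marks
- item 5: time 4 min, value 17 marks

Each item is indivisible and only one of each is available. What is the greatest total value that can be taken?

84 marks

Check high-value combinations within 26 min:
- item 3+item 5: time 18+4=22, value 67+17=84
- item 3+item 4: time 18+6=24, value 67+8=75
- item 1+item 4+item 5: time 10+6+4=20, value 44+8+17=69
- item 3: time 18, value 67
Best: 84 marks.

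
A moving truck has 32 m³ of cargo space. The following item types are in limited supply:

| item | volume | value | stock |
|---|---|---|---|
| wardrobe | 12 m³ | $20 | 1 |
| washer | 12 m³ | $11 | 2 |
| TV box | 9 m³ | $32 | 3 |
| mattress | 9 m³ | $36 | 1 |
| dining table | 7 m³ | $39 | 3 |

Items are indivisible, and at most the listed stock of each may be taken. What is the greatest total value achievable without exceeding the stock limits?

Best selections within volume 32 and stock limits:
- 1×mattress + 3×dining table: volume 30, value 153
- 1×TV box + 3×dining table: volume 30, value 149
- 1×TV box + 1×mattress + 2×dining table: volume 32, value 146
Best: $153.

$153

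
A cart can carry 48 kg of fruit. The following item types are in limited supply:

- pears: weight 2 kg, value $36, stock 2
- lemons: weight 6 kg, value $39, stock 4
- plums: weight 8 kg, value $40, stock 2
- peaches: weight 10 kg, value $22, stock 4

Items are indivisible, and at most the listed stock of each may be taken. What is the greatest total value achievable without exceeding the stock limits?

Best selections within weight 48 and stock limits:
- 2×pears + 4×lemons + 2×plums: weight 44, value 308
- 2×pears + 3×lemons + 2×plums + 1×peaches: weight 48, value 291
- 2×pears + 4×lemons + 1×plums + 1×peaches: weight 46, value 290
- 1×pears + 4×lemons + 2×plums: weight 42, value 272
Best: $308.

$308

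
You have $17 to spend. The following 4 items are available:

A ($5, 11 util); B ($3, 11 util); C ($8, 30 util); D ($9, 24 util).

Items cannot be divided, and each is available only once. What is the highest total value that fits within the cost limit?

Check high-value combinations within $17:
- C+D: cost 8+9=17, value 30+24=54
- A+B+C: cost 5+3+8=16, value 11+11+30=52
- A+B+D: cost 5+3+9=17, value 11+11+24=46
- B+C: cost 3+8=11, value 11+30=41
- A+C: cost 5+8=13, value 11+30=41
Best: 54 util.

54 util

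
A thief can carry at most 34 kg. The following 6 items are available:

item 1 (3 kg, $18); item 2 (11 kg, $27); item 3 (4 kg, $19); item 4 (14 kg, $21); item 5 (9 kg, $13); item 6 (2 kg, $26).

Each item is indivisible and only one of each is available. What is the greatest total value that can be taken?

$111

Check high-value combinations within 34 kg:
- item 1+item 2+item 3+item 4+item 6: weight 3+11+4+14+2=34, value 18+27+19+21+26=111
- item 1+item 2+item 3+item 5+item 6: weight 3+11+4+9+2=29, value 18+27+19+13+26=103
- item 1+item 3+item 4+item 5+item 6: weight 3+4+14+9+2=32, value 18+19+21+13+26=97
- item 2+item 3+item 4+item 6: weight 11+4+14+2=31, value 27+19+21+26=93
- item 1+item 2+item 4+item 6: weight 3+11+14+2=30, value 18+27+21+26=92
Best: $111.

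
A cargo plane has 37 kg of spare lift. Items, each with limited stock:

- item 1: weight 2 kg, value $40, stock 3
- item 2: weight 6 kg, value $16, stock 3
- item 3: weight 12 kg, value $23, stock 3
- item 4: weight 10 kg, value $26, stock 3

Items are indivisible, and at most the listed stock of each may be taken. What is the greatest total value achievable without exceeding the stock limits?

Top feasible selections:
- 3×item 1 + 3×item 4: weight 36, value 198
- 3×item 1 + 3×item 2 + 1×item 4: weight 34, value 194
- 3×item 1 + 3×item 2 + 1×item 3: weight 36, value 191
- 3×item 1 + 1×item 2 + 2×item 4: weight 32, value 188
Best: $198.

$198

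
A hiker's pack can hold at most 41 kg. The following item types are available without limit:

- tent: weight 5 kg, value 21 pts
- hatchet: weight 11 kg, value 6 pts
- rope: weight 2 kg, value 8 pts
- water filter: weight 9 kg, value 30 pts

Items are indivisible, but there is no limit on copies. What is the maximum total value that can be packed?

171 pts

Best value-per-unit is tent at 21/5; filling with it alone gives 8×21 = 168.
Optimal mix: 7×tent + 3×rope → weight 41, value 171.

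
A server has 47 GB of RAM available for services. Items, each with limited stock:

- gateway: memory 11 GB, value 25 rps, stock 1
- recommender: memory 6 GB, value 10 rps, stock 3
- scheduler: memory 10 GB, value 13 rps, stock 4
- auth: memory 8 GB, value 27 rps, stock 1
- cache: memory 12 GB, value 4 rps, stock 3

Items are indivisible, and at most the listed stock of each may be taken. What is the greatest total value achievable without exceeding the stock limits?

Top feasible selections:
- 1×gateway + 3×recommender + 1×scheduler + 1×auth: memory 47, value 95
- 1×gateway + 1×recommender + 2×scheduler + 1×auth: memory 45, value 88
- 1×gateway + 2×recommender + 1×scheduler + 1×auth: memory 41, value 85
- 3×recommender + 2×scheduler + 1×auth: memory 46, value 83
Best: 95 rps.

95 rps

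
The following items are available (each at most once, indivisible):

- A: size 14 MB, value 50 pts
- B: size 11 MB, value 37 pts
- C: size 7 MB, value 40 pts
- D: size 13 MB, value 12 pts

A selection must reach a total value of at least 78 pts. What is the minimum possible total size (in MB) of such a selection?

21

Subsets with value ≥ 78, sorted by total size:
- A+C: size 21, value 90
- A+B: size 25, value 87
- B+C+D: size 31, value 89
Minimum size: 21 MB.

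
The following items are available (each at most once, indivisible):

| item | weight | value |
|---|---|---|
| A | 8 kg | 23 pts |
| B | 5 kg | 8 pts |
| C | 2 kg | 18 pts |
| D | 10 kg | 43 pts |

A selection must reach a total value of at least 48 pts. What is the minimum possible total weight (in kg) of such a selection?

12

Subsets with value ≥ 48, sorted by total weight:
- C+D: weight 12, value 61
- B+D: weight 15, value 51
- A+B+C: weight 15, value 49
- B+C+D: weight 17, value 69
Minimum weight: 12 kg.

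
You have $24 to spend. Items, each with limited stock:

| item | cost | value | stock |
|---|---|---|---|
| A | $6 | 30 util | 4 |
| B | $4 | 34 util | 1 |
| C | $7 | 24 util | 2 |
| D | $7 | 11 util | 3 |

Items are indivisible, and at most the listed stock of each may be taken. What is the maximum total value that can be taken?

124 util

Top feasible selections:
- 3×A + 1×B: cost 22, value 124
- 4×A: cost 24, value 120
- 2×A + 1×B + 1×C: cost 23, value 118
Best: 124 util.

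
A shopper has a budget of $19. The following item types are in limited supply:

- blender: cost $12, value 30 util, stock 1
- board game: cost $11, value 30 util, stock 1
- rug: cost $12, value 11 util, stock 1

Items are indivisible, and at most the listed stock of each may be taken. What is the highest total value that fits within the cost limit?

30 util

Top feasible selections:
- 1×board game: cost 11, value 30
- 1×blender: cost 12, value 30
- 1×rug: cost 12, value 11
Best: 30 util.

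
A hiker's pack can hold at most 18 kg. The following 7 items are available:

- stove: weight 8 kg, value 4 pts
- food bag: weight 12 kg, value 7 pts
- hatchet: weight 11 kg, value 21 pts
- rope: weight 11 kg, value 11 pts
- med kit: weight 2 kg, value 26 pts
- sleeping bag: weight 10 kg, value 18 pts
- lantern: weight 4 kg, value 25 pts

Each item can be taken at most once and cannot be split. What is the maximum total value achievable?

Check high-value combinations within 18 kg:
- hatchet+med kit+lantern: weight 11+2+4=17, value 21+26+25=72
- med kit+sleeping bag+lantern: weight 2+10+4=16, value 26+18+25=69
- rope+med kit+lantern: weight 11+2+4=17, value 11+26+25=62
- food bag+med kit+lantern: weight 12+2+4=18, value 7+26+25=58
Best: 72 pts.

72 pts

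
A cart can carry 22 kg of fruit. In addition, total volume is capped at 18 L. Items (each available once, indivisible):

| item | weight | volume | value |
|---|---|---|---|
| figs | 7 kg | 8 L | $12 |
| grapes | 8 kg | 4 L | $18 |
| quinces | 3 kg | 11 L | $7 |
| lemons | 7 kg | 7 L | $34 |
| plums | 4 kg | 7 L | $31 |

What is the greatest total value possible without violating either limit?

$83

Feasible sets respecting both limits:
- grapes+lemons+plums: weight 19, volume 18, value 83
- lemons+plums: weight 11, volume 14, value 65
- grapes+lemons: weight 15, volume 11, value 52
Best: $83.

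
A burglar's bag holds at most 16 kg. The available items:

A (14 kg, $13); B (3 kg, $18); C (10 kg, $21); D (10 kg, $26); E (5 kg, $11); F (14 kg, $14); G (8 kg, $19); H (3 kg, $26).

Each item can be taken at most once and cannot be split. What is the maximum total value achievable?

Check high-value combinations within 16 kg:
- B+D+H: weight 3+10+3=16, value 18+26+26=70
- B+C+H: weight 3+10+3=16, value 18+21+26=65
- B+G+H: weight 3+8+3=14, value 18+19+26=63
- E+G+H: weight 5+8+3=16, value 11+19+26=56
- B+E+H: weight 3+5+3=11, value 18+11+26=55
Best: $70.

$70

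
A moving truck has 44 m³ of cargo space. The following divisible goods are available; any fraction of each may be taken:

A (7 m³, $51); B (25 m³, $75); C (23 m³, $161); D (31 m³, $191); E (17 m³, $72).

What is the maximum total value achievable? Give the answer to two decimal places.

298.26

Take in order of value per unit:
- A (51/7 per unit): all 7 → value 51, running total 51.00
- C (161/23 per unit): all 23 → value 161, running total 212.00
- D (191/31 per unit): 14 of 31 → value 14×191/31 = 86.2581, running total 298.26
Total 298.26.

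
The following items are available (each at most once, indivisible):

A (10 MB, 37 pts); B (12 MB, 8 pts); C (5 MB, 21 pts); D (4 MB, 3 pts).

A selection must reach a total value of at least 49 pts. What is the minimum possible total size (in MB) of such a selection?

Subsets with value ≥ 49, sorted by total size:
- A+C: size 15, value 58
- A+C+D: size 19, value 61
- A+B+C: size 27, value 66
Minimum size: 15 MB.

15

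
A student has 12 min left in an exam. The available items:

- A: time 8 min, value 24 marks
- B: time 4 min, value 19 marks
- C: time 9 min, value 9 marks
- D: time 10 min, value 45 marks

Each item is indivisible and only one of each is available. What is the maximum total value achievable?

45 marks

This is a 0/1 knapsack; check combinations near the capacity.
- D: time 10, value 45
- A+B: time 8+4=12, value 24+19=43
- A: time 8, value 24
Best: 45 marks.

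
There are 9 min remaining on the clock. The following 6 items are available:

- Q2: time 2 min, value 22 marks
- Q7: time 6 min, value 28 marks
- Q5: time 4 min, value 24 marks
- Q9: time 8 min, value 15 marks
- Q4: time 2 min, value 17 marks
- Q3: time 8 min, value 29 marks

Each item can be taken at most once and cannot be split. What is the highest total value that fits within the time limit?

Check high-value combinations within 9 min:
- Q2+Q5+Q4: time 2+4+2=8, value 22+24+17=63
- Q2+Q7: time 2+6=8, value 22+28=50
- Q2+Q5: time 2+4=6, value 22+24=46
- Q7+Q4: time 6+2=8, value 28+17=45
- Q5+Q4: time 4+2=6, value 24+17=41
Best: 63 marks.

63 marks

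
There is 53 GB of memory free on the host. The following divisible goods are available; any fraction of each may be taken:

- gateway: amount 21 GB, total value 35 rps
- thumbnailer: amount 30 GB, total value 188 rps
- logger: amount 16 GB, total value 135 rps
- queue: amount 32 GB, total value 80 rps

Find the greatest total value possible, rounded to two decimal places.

Take in order of value per unit:
- logger (135/16 per unit): all 16 → value 135, running total 135.00
- thumbnailer (188/30 per unit): all 30 → value 188, running total 323.00
- queue (80/32 per unit): 7 of 32 → value 7×80/32 = 17.5000, running total 340.50
Total 340.50.

340.50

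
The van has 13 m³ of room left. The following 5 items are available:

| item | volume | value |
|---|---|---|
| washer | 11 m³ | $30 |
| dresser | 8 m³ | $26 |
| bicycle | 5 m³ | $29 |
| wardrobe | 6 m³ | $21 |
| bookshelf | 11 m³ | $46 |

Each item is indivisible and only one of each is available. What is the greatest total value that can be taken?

$55

Check high-value combinations within 13 m³:
- dresser+bicycle: volume 8+5=13, value 26+29=55
- bicycle+wardrobe: volume 5+6=11, value 29+21=50
- bookshelf: volume 11, value 46
- washer: volume 11, value 30
- bicycle: volume 5, value 29
Best: $55.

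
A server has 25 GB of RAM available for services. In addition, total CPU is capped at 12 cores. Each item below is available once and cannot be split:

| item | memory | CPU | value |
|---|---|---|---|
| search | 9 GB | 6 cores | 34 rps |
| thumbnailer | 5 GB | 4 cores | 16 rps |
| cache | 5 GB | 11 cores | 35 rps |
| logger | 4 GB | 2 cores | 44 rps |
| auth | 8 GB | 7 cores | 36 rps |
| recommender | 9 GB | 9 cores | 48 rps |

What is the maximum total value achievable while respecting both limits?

Feasible sets respecting both limits:
- search+thumbnailer+logger: memory 18, CPU 12, value 94
- logger+recommender: memory 13, CPU 11, value 92
- logger+auth: memory 12, CPU 9, value 80
Best: 94 rps.

94 rps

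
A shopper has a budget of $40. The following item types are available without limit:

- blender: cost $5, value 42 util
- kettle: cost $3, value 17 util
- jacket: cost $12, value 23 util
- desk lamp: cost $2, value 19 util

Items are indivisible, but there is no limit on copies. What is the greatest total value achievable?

Best value-per-unit is desk lamp at 19/2, and filling with it alone uses cost 20×2=40. No mix of the others beats 20×19 = 380.

380 util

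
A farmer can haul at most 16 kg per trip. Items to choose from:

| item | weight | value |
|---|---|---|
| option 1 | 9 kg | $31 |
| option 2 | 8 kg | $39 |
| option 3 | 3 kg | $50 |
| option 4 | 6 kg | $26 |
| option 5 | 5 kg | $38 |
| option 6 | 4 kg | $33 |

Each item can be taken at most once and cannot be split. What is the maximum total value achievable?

Check high-value combinations within 16 kg:
- option 2+option 3+option 5: weight 8+3+5=16, value 39+50+38=127
- option 2+option 3+option 6: weight 8+3+4=15, value 39+50+33=122
- option 3+option 5+option 6: weight 3+5+4=12, value 50+38+33=121
- option 3+option 4+option 5: weight 3+6+5=14, value 50+26+38=114
Best: $127.

$127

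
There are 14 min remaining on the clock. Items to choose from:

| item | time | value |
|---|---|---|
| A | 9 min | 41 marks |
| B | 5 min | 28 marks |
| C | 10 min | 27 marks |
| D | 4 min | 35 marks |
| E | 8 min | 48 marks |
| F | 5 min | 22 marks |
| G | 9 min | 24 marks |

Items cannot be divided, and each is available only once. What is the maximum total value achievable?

Check high-value combinations within 14 min:
- B+D+F: time 5+4+5=14, value 28+35+22=85
- D+E: time 4+8=12, value 35+48=83
- A+D: time 9+4=13, value 41+35=76
Best: 85 marks.

85 marks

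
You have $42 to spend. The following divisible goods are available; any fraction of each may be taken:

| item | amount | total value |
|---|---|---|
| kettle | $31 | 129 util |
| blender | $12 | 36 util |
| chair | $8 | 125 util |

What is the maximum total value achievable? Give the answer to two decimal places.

Take in order of value per unit:
- chair (125/8 per unit): all 8 → value 125, running total 125.00
- kettle (129/31 per unit): all 31 → value 129, running total 254.00
- blender (36/12 per unit): 3 of 12 → value 3×36/12 = 9.0000, running total 263.00
Total 263.00.

263.00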